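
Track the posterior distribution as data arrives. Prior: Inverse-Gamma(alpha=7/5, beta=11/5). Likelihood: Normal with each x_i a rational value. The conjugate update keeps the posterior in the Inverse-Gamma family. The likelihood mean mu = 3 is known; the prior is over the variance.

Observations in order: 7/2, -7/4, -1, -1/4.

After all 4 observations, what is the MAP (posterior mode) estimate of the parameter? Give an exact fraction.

2151/352

obs 1: x=7/2 → posterior Inverse-Gamma(19/10, 93/40)
obs 2: x=-7/4 → posterior Inverse-Gamma(12/5, 2177/160)
obs 3: x=-1 → posterior Inverse-Gamma(29/10, 3457/160)
obs 4: x=-1/4 → posterior Inverse-Gamma(17/5, 2151/80)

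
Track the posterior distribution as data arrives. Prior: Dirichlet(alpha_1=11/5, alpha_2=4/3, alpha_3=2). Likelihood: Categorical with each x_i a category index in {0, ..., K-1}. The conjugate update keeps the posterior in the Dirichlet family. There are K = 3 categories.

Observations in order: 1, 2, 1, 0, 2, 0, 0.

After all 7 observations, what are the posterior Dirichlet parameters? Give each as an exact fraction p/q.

alpha_1=26/5, alpha_2=10/3, alpha_3=4

obs 1: x=1 → posterior Dirichlet(11/5, 7/3, 2)
obs 2: x=2 → posterior Dirichlet(11/5, 7/3, 3)
obs 3: x=1 → posterior Dirichlet(11/5, 10/3, 3)
obs 4: x=0 → posterior Dirichlet(16/5, 10/3, 3)
obs 5: x=2 → posterior Dirichlet(16/5, 10/3, 4)
obs 6: x=0 → posterior Dirichlet(21/5, 10/3, 4)
obs 7: x=0 → posterior Dirichlet(26/5, 10/3, 4)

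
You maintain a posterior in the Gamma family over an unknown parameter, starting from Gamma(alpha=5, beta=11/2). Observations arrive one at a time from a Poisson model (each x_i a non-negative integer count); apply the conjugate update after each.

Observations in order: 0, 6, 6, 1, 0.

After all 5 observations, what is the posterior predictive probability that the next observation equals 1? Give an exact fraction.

obs 1: x=0 → posterior Gamma(5, 13/2)
obs 2: x=6 → posterior Gamma(11, 15/2)
obs 3: x=6 → posterior Gamma(17, 17/2)
obs 4: x=1 → posterior Gamma(18, 19/2)
obs 5: x=0 → posterior Gamma(18, 21/2)

22711708526281759072424196/74615470927590710561908487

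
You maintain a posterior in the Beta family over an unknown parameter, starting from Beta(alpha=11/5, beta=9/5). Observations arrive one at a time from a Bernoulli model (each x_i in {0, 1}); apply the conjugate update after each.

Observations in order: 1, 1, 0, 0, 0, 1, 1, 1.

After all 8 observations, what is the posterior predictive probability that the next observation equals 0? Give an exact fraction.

2/5

obs 1: x=1 → posterior Beta(16/5, 9/5)
obs 2: x=1 → posterior Beta(21/5, 9/5)
obs 3: x=0 → posterior Beta(21/5, 14/5)
obs 4: x=0 → posterior Beta(21/5, 19/5)
obs 5: x=0 → posterior Beta(21/5, 24/5)
obs 6: x=1 → posterior Beta(26/5, 24/5)
obs 7: x=1 → posterior Beta(31/5, 24/5)
obs 8: x=1 → posterior Beta(36/5, 24/5)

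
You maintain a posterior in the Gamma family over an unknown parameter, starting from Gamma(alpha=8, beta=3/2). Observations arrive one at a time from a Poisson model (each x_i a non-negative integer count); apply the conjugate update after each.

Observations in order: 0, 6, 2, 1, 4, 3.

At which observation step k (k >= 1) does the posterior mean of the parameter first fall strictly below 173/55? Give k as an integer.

k = 4

obs 1: x=0 → posterior Gamma(8, 5/2)
obs 2: x=6 → posterior Gamma(14, 7/2)
obs 3: x=2 → posterior Gamma(16, 9/2)
obs 4: x=1 → posterior Gamma(17, 11/2)
obs 5: x=4 → posterior Gamma(21, 13/2)
obs 6: x=3 → posterior Gamma(24, 15/2)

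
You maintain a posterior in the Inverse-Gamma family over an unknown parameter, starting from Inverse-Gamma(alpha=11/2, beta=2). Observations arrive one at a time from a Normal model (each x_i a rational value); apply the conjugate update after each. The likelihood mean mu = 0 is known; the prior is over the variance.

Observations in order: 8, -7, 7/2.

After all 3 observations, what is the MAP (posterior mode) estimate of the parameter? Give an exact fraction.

obs 1: x=8 → posterior Inverse-Gamma(6, 34)
obs 2: x=-7 → posterior Inverse-Gamma(13/2, 117/2)
obs 3: x=7/2 → posterior Inverse-Gamma(7, 517/8)

517/64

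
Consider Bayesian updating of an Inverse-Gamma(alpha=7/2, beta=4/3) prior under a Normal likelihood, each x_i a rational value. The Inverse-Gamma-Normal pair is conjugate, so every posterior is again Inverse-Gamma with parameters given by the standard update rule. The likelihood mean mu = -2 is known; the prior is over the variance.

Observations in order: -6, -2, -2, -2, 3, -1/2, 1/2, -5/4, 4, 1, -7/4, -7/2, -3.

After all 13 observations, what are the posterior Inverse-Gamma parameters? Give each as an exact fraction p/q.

obs 1: x=-6 → posterior Inverse-Gamma(4, 28/3)
obs 2: x=-2 → posterior Inverse-Gamma(9/2, 28/3)
obs 3: x=-2 → posterior Inverse-Gamma(5, 28/3)
obs 4: x=-2 → posterior Inverse-Gamma(11/2, 28/3)
obs 5: x=3 → posterior Inverse-Gamma(6, 131/6)
obs 6: x=-1/2 → posterior Inverse-Gamma(13/2, 551/24)
obs 7: x=1/2 → posterior Inverse-Gamma(7, 313/12)
obs 8: x=-5/4 → posterior Inverse-Gamma(15/2, 2531/96)
obs 9: x=4 → posterior Inverse-Gamma(8, 4259/96)
obs 10: x=1 → posterior Inverse-Gamma(17/2, 4691/96)
obs 11: x=-7/4 → posterior Inverse-Gamma(9, 2347/48)
obs 12: x=-7/2 → posterior Inverse-Gamma(19/2, 2401/48)
obs 13: x=-3 → posterior Inverse-Gamma(10, 2425/48)

alpha=10, beta=2425/48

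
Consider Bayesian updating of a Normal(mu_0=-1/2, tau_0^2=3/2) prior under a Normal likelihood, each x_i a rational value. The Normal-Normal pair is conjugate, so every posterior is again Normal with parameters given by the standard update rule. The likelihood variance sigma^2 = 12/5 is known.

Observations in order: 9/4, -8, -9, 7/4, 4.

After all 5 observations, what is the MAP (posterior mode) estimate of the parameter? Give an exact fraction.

-49/33

obs 1: x=9/4 → posterior Normal(29/52, 12/13)
obs 2: x=-8 → posterior Normal(-131/72, 2/3)
obs 3: x=-9 → posterior Normal(-311/92, 12/23)
obs 4: x=7/4 → posterior Normal(-69/28, 3/7)
obs 5: x=4 → posterior Normal(-49/33, 4/11)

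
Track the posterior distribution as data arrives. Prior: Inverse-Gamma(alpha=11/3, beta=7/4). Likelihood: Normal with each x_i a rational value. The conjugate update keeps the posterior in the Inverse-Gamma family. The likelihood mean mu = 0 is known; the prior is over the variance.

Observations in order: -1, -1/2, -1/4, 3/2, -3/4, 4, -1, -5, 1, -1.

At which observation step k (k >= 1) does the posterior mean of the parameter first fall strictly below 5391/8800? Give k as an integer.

k = 3

obs 1: x=-1 → posterior Inverse-Gamma(25/6, 9/4)
obs 2: x=-1/2 → posterior Inverse-Gamma(14/3, 19/8)
obs 3: x=-1/4 → posterior Inverse-Gamma(31/6, 77/32)
obs 4: x=3/2 → posterior Inverse-Gamma(17/3, 113/32)
obs 5: x=-3/4 → posterior Inverse-Gamma(37/6, 61/16)
obs 6: x=4 → posterior Inverse-Gamma(20/3, 189/16)
obs 7: x=-1 → posterior Inverse-Gamma(43/6, 197/16)
obs 8: x=-5 → posterior Inverse-Gamma(23/3, 397/16)
obs 9: x=1 → posterior Inverse-Gamma(49/6, 405/16)
obs 10: x=-1 → posterior Inverse-Gamma(26/3, 413/16)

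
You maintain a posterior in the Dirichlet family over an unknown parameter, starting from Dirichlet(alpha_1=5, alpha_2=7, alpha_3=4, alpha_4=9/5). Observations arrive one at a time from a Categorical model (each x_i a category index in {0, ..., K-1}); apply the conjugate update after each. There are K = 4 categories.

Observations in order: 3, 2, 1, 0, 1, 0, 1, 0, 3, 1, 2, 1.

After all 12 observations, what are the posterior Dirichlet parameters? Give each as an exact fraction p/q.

alpha_1=8, alpha_2=12, alpha_3=6, alpha_4=19/5

obs 1: x=3 → posterior Dirichlet(5, 7, 4, 14/5)
obs 2: x=2 → posterior Dirichlet(5, 7, 5, 14/5)
obs 3: x=1 → posterior Dirichlet(5, 8, 5, 14/5)
obs 4: x=0 → posterior Dirichlet(6, 8, 5, 14/5)
obs 5: x=1 → posterior Dirichlet(6, 9, 5, 14/5)
obs 6: x=0 → posterior Dirichlet(7, 9, 5, 14/5)
obs 7: x=1 → posterior Dirichlet(7, 10, 5, 14/5)
obs 8: x=0 → posterior Dirichlet(8, 10, 5, 14/5)
obs 9: x=3 → posterior Dirichlet(8, 10, 5, 19/5)
obs 10: x=1 → posterior Dirichlet(8, 11, 5, 19/5)
obs 11: x=2 → posterior Dirichlet(8, 11, 6, 19/5)
obs 12: x=1 → posterior Dirichlet(8, 12, 6, 19/5)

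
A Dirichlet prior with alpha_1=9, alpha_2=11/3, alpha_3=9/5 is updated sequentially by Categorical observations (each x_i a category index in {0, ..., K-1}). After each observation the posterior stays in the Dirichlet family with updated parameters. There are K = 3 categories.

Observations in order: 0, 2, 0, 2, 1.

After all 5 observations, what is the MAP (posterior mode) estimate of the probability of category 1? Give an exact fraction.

55/247

obs 1: x=0 → posterior Dirichlet(10, 11/3, 9/5)
obs 2: x=2 → posterior Dirichlet(10, 11/3, 14/5)
obs 3: x=0 → posterior Dirichlet(11, 11/3, 14/5)
obs 4: x=2 → posterior Dirichlet(11, 11/3, 19/5)
obs 5: x=1 → posterior Dirichlet(11, 14/3, 19/5)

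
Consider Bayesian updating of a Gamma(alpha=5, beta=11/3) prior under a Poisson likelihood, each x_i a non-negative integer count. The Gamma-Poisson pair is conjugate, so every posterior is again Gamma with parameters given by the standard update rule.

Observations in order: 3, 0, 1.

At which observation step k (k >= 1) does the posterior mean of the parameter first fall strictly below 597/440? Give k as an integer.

k = 3

obs 1: x=3 → posterior Gamma(8, 14/3)
obs 2: x=0 → posterior Gamma(8, 17/3)
obs 3: x=1 → posterior Gamma(9, 20/3)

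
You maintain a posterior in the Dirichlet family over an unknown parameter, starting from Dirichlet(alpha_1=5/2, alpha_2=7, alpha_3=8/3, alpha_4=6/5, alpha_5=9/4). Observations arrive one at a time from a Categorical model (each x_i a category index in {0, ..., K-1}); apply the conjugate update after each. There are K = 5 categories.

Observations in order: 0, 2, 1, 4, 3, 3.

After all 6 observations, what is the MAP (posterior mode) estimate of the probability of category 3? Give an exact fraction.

132/997

obs 1: x=0 → posterior Dirichlet(7/2, 7, 8/3, 6/5, 9/4)
obs 2: x=2 → posterior Dirichlet(7/2, 7, 11/3, 6/5, 9/4)
obs 3: x=1 → posterior Dirichlet(7/2, 8, 11/3, 6/5, 9/4)
obs 4: x=4 → posterior Dirichlet(7/2, 8, 11/3, 6/5, 13/4)
obs 5: x=3 → posterior Dirichlet(7/2, 8, 11/3, 11/5, 13/4)
obs 6: x=3 → posterior Dirichlet(7/2, 8, 11/3, 16/5, 13/4)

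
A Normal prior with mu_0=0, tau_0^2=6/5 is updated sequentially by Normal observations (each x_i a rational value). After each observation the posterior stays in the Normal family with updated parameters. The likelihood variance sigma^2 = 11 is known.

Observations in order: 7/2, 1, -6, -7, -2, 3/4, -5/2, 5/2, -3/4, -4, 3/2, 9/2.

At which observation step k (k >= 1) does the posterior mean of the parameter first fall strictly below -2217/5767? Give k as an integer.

k = 4

obs 1: x=7/2 → posterior Normal(21/61, 66/61)
obs 2: x=1 → posterior Normal(27/67, 66/67)
obs 3: x=-6 → posterior Normal(-9/73, 66/73)
obs 4: x=-7 → posterior Normal(-51/79, 66/79)
obs 5: x=-2 → posterior Normal(-63/85, 66/85)
obs 6: x=3/4 → posterior Normal(-9/14, 66/91)
obs 7: x=-5/2 → posterior Normal(-147/194, 66/97)
obs 8: x=5/2 → posterior Normal(-117/206, 66/103)
obs 9: x=-3/4 → posterior Normal(-63/109, 66/109)
obs 10: x=-4 → posterior Normal(-87/115, 66/115)
obs 11: x=3/2 → posterior Normal(-78/121, 6/11)
obs 12: x=9/2 → posterior Normal(-51/127, 66/127)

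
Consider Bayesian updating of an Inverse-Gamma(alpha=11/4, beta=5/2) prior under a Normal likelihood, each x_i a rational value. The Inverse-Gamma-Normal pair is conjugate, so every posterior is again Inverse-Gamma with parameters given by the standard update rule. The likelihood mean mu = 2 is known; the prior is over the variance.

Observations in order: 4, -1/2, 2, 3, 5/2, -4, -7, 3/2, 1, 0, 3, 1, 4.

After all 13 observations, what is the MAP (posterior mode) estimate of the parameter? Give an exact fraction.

579/82

obs 1: x=4 → posterior Inverse-Gamma(13/4, 9/2)
obs 2: x=-1/2 → posterior Inverse-Gamma(15/4, 61/8)
obs 3: x=2 → posterior Inverse-Gamma(17/4, 61/8)
obs 4: x=3 → posterior Inverse-Gamma(19/4, 65/8)
obs 5: x=5/2 → posterior Inverse-Gamma(21/4, 33/4)
obs 6: x=-4 → posterior Inverse-Gamma(23/4, 105/4)
obs 7: x=-7 → posterior Inverse-Gamma(25/4, 267/4)
obs 8: x=3/2 → posterior Inverse-Gamma(27/4, 535/8)
obs 9: x=1 → posterior Inverse-Gamma(29/4, 539/8)
obs 10: x=0 → posterior Inverse-Gamma(31/4, 555/8)
obs 11: x=3 → posterior Inverse-Gamma(33/4, 559/8)
obs 12: x=1 → posterior Inverse-Gamma(35/4, 563/8)
obs 13: x=4 → posterior Inverse-Gamma(37/4, 579/8)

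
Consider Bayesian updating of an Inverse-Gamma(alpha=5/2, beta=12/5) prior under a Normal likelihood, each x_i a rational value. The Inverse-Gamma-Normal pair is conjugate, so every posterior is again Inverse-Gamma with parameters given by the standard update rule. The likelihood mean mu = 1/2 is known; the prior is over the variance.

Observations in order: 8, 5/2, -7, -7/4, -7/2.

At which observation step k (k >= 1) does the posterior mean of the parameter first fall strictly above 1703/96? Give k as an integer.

k = 3

obs 1: x=8 → posterior Inverse-Gamma(3, 1221/40)
obs 2: x=5/2 → posterior Inverse-Gamma(7/2, 1301/40)
obs 3: x=-7 → posterior Inverse-Gamma(4, 1213/20)
obs 4: x=-7/4 → posterior Inverse-Gamma(9/2, 10109/160)
obs 5: x=-7/2 → posterior Inverse-Gamma(5, 11389/160)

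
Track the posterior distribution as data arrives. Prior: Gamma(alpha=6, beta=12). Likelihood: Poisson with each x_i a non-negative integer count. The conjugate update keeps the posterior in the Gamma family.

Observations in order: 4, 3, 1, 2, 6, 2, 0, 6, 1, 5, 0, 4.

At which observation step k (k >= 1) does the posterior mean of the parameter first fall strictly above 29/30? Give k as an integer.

obs 1: x=4 → posterior Gamma(10, 13)
obs 2: x=3 → posterior Gamma(13, 14)
obs 3: x=1 → posterior Gamma(14, 15)
obs 4: x=2 → posterior Gamma(16, 16)
obs 5: x=6 → posterior Gamma(22, 17)
obs 6: x=2 → posterior Gamma(24, 18)
obs 7: x=0 → posterior Gamma(24, 19)
obs 8: x=6 → posterior Gamma(30, 20)
obs 9: x=1 → posterior Gamma(31, 21)
obs 10: x=5 → posterior Gamma(36, 22)
obs 11: x=0 → posterior Gamma(36, 23)
obs 12: x=4 → posterior Gamma(40, 24)

k = 4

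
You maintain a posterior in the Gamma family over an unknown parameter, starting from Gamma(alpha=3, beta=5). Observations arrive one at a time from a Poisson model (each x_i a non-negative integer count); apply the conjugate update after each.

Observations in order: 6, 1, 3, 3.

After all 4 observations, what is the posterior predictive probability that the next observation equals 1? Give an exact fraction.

obs 1: x=6 → posterior Gamma(9, 6)
obs 2: x=1 → posterior Gamma(10, 7)
obs 3: x=3 → posterior Gamma(13, 8)
obs 4: x=3 → posterior Gamma(16, 9)

1853020188851841/6250000000000000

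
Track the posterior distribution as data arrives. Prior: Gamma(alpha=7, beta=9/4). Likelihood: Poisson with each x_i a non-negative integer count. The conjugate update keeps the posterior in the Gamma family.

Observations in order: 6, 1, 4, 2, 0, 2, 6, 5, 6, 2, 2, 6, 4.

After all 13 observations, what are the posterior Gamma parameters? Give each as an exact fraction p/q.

obs 1: x=6 → posterior Gamma(13, 13/4)
obs 2: x=1 → posterior Gamma(14, 17/4)
obs 3: x=4 → posterior Gamma(18, 21/4)
obs 4: x=2 → posterior Gamma(20, 25/4)
obs 5: x=0 → posterior Gamma(20, 29/4)
obs 6: x=2 → posterior Gamma(22, 33/4)
obs 7: x=6 → posterior Gamma(28, 37/4)
obs 8: x=5 → posterior Gamma(33, 41/4)
obs 9: x=6 → posterior Gamma(39, 45/4)
obs 10: x=2 → posterior Gamma(41, 49/4)
obs 11: x=2 → posterior Gamma(43, 53/4)
obs 12: x=6 → posterior Gamma(49, 57/4)
obs 13: x=4 → posterior Gamma(53, 61/4)

alpha=53, beta=61/4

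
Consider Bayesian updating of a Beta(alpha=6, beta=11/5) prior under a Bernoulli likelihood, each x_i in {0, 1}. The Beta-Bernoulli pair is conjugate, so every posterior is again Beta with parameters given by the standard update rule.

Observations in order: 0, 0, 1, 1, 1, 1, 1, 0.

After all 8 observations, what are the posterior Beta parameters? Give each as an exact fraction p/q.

obs 1: x=0 → posterior Beta(6, 16/5)
obs 2: x=0 → posterior Beta(6, 21/5)
obs 3: x=1 → posterior Beta(7, 21/5)
obs 4: x=1 → posterior Beta(8, 21/5)
obs 5: x=1 → posterior Beta(9, 21/5)
obs 6: x=1 → posterior Beta(10, 21/5)
obs 7: x=1 → posterior Beta(11, 21/5)
obs 8: x=0 → posterior Beta(11, 26/5)

alpha=11, beta=26/5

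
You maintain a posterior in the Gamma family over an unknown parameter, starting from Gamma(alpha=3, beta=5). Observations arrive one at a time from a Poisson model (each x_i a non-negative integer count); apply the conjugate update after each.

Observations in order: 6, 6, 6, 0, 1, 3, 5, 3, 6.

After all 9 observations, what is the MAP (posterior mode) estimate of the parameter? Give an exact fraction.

obs 1: x=6 → posterior Gamma(9, 6)
obs 2: x=6 → posterior Gamma(15, 7)
obs 3: x=6 → posterior Gamma(21, 8)
obs 4: x=0 → posterior Gamma(21, 9)
obs 5: x=1 → posterior Gamma(22, 10)
obs 6: x=3 → posterior Gamma(25, 11)
obs 7: x=5 → posterior Gamma(30, 12)
obs 8: x=3 → posterior Gamma(33, 13)
obs 9: x=6 → posterior Gamma(39, 14)

19/7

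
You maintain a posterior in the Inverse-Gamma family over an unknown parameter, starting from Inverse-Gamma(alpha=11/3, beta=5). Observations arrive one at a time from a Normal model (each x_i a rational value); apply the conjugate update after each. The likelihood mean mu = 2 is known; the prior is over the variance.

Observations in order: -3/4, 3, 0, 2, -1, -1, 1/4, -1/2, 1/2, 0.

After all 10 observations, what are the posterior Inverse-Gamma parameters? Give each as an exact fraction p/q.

obs 1: x=-3/4 → posterior Inverse-Gamma(25/6, 281/32)
obs 2: x=3 → posterior Inverse-Gamma(14/3, 297/32)
obs 3: x=0 → posterior Inverse-Gamma(31/6, 361/32)
obs 4: x=2 → posterior Inverse-Gamma(17/3, 361/32)
obs 5: x=-1 → posterior Inverse-Gamma(37/6, 505/32)
obs 6: x=-1 → posterior Inverse-Gamma(20/3, 649/32)
obs 7: x=1/4 → posterior Inverse-Gamma(43/6, 349/16)
obs 8: x=-1/2 → posterior Inverse-Gamma(23/3, 399/16)
obs 9: x=1/2 → posterior Inverse-Gamma(49/6, 417/16)
obs 10: x=0 → posterior Inverse-Gamma(26/3, 449/16)

alpha=26/3, beta=449/16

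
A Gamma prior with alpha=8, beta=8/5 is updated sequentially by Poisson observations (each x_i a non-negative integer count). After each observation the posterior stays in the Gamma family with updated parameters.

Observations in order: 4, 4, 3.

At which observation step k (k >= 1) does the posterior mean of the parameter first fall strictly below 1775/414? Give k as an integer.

obs 1: x=4 → posterior Gamma(12, 13/5)
obs 2: x=4 → posterior Gamma(16, 18/5)
obs 3: x=3 → posterior Gamma(19, 23/5)

k = 3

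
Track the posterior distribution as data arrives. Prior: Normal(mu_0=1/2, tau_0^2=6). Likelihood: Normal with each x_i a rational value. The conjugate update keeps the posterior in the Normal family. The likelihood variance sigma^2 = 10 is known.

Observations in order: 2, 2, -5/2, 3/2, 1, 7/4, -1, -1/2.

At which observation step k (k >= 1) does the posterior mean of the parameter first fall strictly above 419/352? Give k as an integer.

k = 2

obs 1: x=2 → posterior Normal(17/16, 15/4)
obs 2: x=2 → posterior Normal(29/22, 30/11)
obs 3: x=-5/2 → posterior Normal(1/2, 15/7)
obs 4: x=3/2 → posterior Normal(23/34, 30/17)
obs 5: x=1 → posterior Normal(29/40, 3/2)
obs 6: x=7/4 → posterior Normal(79/92, 30/23)
obs 7: x=-1 → posterior Normal(67/104, 15/13)
obs 8: x=-1/2 → posterior Normal(61/116, 30/29)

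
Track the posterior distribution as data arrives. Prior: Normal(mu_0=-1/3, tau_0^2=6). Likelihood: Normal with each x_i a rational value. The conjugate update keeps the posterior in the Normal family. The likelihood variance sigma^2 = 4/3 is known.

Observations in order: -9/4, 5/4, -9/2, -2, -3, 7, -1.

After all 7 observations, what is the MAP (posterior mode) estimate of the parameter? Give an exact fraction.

-19/30

obs 1: x=-9/4 → posterior Normal(-251/132, 12/11)
obs 2: x=5/4 → posterior Normal(-29/60, 3/5)
obs 3: x=-9/2 → posterior Normal(-301/174, 12/29)
obs 4: x=-2 → posterior Normal(-409/228, 6/19)
obs 5: x=-3 → posterior Normal(-571/282, 12/47)
obs 6: x=7 → posterior Normal(-193/336, 3/14)
obs 7: x=-1 → posterior Normal(-19/30, 12/65)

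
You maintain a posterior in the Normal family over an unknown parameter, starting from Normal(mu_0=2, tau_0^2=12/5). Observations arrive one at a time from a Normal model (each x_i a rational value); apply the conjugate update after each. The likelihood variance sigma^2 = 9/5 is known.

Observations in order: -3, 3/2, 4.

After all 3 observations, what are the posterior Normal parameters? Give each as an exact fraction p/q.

mu_0=16/15, tau_0^2=12/25

obs 1: x=-3 → posterior Normal(-6/7, 36/35)
obs 2: x=3/2 → posterior Normal(0, 36/55)
obs 3: x=4 → posterior Normal(16/15, 12/25)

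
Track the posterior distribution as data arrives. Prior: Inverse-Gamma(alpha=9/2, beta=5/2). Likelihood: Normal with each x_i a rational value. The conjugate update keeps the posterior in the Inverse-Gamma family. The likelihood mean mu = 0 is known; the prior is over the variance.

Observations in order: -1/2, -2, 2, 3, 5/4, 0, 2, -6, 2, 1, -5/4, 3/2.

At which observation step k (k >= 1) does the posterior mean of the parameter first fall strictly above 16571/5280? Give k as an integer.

obs 1: x=-1/2 → posterior Inverse-Gamma(5, 21/8)
obs 2: x=-2 → posterior Inverse-Gamma(11/2, 37/8)
obs 3: x=2 → posterior Inverse-Gamma(6, 53/8)
obs 4: x=3 → posterior Inverse-Gamma(13/2, 89/8)
obs 5: x=5/4 → posterior Inverse-Gamma(7, 381/32)
obs 6: x=0 → posterior Inverse-Gamma(15/2, 381/32)
obs 7: x=2 → posterior Inverse-Gamma(8, 445/32)
obs 8: x=-6 → posterior Inverse-Gamma(17/2, 1021/32)
obs 9: x=2 → posterior Inverse-Gamma(9, 1085/32)
obs 10: x=1 → posterior Inverse-Gamma(19/2, 1101/32)
obs 11: x=-5/4 → posterior Inverse-Gamma(10, 563/16)
obs 12: x=3/2 → posterior Inverse-Gamma(21/2, 581/16)

k = 8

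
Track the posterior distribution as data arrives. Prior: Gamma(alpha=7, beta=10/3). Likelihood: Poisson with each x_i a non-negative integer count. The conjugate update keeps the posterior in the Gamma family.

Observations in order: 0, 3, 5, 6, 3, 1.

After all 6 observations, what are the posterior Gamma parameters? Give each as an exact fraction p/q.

alpha=25, beta=28/3

obs 1: x=0 → posterior Gamma(7, 13/3)
obs 2: x=3 → posterior Gamma(10, 16/3)
obs 3: x=5 → posterior Gamma(15, 19/3)
obs 4: x=6 → posterior Gamma(21, 22/3)
obs 5: x=3 → posterior Gamma(24, 25/3)
obs 6: x=1 → posterior Gamma(25, 28/3)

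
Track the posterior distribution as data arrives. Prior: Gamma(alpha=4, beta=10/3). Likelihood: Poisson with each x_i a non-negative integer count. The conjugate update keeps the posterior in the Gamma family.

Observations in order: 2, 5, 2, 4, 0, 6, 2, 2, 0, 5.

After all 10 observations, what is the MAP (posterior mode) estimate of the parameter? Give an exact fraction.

obs 1: x=2 → posterior Gamma(6, 13/3)
obs 2: x=5 → posterior Gamma(11, 16/3)
obs 3: x=2 → posterior Gamma(13, 19/3)
obs 4: x=4 → posterior Gamma(17, 22/3)
obs 5: x=0 → posterior Gamma(17, 25/3)
obs 6: x=6 → posterior Gamma(23, 28/3)
obs 7: x=2 → posterior Gamma(25, 31/3)
obs 8: x=2 → posterior Gamma(27, 34/3)
obs 9: x=0 → posterior Gamma(27, 37/3)
obs 10: x=5 → posterior Gamma(32, 40/3)

93/40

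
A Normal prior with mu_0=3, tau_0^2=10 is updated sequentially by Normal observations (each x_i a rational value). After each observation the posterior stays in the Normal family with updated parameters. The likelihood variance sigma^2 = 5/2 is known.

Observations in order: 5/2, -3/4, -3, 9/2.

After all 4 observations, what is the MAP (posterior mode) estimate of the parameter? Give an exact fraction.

16/17

obs 1: x=5/2 → posterior Normal(13/5, 2)
obs 2: x=-3/4 → posterior Normal(10/9, 10/9)
obs 3: x=-3 → posterior Normal(-2/13, 10/13)
obs 4: x=9/2 → posterior Normal(16/17, 10/17)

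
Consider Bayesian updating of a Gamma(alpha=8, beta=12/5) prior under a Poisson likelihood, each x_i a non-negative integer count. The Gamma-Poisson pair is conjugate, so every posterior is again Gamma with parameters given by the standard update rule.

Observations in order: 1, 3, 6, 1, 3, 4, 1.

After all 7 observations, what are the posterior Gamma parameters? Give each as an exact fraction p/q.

obs 1: x=1 → posterior Gamma(9, 17/5)
obs 2: x=3 → posterior Gamma(12, 22/5)
obs 3: x=6 → posterior Gamma(18, 27/5)
obs 4: x=1 → posterior Gamma(19, 32/5)
obs 5: x=3 → posterior Gamma(22, 37/5)
obs 6: x=4 → posterior Gamma(26, 42/5)
obs 7: x=1 → posterior Gamma(27, 47/5)

alpha=27, beta=47/5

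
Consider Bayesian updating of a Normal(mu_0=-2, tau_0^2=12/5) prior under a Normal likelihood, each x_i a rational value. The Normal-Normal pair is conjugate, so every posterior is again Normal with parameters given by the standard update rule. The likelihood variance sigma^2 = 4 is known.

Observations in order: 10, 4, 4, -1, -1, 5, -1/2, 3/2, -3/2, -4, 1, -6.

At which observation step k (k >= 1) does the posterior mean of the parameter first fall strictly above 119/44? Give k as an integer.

obs 1: x=10 → posterior Normal(5/2, 3/2)
obs 2: x=4 → posterior Normal(32/11, 12/11)
obs 3: x=4 → posterior Normal(22/7, 6/7)
obs 4: x=-1 → posterior Normal(41/17, 12/17)
obs 5: x=-1 → posterior Normal(19/10, 3/5)
obs 6: x=5 → posterior Normal(53/23, 12/23)
obs 7: x=-1/2 → posterior Normal(103/52, 6/13)
obs 8: x=3/2 → posterior Normal(56/29, 12/29)
obs 9: x=-3/2 → posterior Normal(103/64, 3/8)
obs 10: x=-4 → posterior Normal(79/70, 12/35)
obs 11: x=1 → posterior Normal(85/76, 6/19)
obs 12: x=-6 → posterior Normal(49/82, 12/41)

k = 2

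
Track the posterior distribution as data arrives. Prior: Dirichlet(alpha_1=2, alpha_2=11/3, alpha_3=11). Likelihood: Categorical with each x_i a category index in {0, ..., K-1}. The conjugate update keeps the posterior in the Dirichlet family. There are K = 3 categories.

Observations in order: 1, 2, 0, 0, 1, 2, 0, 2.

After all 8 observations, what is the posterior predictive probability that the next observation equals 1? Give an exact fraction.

obs 1: x=1 → posterior Dirichlet(2, 14/3, 11)
obs 2: x=2 → posterior Dirichlet(2, 14/3, 12)
obs 3: x=0 → posterior Dirichlet(3, 14/3, 12)
obs 4: x=0 → posterior Dirichlet(4, 14/3, 12)
obs 5: x=1 → posterior Dirichlet(4, 17/3, 12)
obs 6: x=2 → posterior Dirichlet(4, 17/3, 13)
obs 7: x=0 → posterior Dirichlet(5, 17/3, 13)
obs 8: x=2 → posterior Dirichlet(5, 17/3, 14)

17/74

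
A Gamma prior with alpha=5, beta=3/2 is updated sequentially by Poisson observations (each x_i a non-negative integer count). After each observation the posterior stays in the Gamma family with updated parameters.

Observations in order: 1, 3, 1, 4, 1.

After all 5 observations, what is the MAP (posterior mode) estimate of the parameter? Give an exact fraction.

obs 1: x=1 → posterior Gamma(6, 5/2)
obs 2: x=3 → posterior Gamma(9, 7/2)
obs 3: x=1 → posterior Gamma(10, 9/2)
obs 4: x=4 → posterior Gamma(14, 11/2)
obs 5: x=1 → posterior Gamma(15, 13/2)

28/13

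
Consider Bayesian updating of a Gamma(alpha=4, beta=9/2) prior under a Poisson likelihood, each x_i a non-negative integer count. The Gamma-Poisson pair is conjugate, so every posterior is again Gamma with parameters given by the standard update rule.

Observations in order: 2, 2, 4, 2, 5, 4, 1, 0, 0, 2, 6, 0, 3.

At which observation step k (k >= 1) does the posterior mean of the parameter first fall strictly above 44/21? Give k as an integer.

obs 1: x=2 → posterior Gamma(6, 11/2)
obs 2: x=2 → posterior Gamma(8, 13/2)
obs 3: x=4 → posterior Gamma(12, 15/2)
obs 4: x=2 → posterior Gamma(14, 17/2)
obs 5: x=5 → posterior Gamma(19, 19/2)
obs 6: x=4 → posterior Gamma(23, 21/2)
obs 7: x=1 → posterior Gamma(24, 23/2)
obs 8: x=0 → posterior Gamma(24, 25/2)
obs 9: x=0 → posterior Gamma(24, 27/2)
obs 10: x=2 → posterior Gamma(26, 29/2)
obs 11: x=6 → posterior Gamma(32, 31/2)
obs 12: x=0 → posterior Gamma(32, 33/2)
obs 13: x=3 → posterior Gamma(35, 35/2)

k = 6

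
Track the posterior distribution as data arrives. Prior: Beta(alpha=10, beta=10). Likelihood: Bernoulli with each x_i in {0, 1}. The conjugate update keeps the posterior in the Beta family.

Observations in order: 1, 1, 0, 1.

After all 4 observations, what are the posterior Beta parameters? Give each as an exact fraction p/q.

obs 1: x=1 → posterior Beta(11, 10)
obs 2: x=1 → posterior Beta(12, 10)
obs 3: x=0 → posterior Beta(12, 11)
obs 4: x=1 → posterior Beta(13, 11)

alpha=13, beta=11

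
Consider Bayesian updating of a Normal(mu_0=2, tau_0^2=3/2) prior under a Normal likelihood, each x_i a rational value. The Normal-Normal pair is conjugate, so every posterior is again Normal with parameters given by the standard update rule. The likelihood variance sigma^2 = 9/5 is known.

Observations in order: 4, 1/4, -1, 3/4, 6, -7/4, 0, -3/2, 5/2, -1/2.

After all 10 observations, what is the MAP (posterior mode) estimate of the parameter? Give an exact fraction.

obs 1: x=4 → posterior Normal(32/11, 9/11)
obs 2: x=1/4 → posterior Normal(133/64, 9/16)
obs 3: x=-1 → posterior Normal(113/84, 3/7)
obs 4: x=3/4 → posterior Normal(16/13, 9/26)
obs 5: x=6 → posterior Normal(2, 9/31)
obs 6: x=-7/4 → posterior Normal(71/48, 1/4)
obs 7: x=0 → posterior Normal(213/164, 9/41)
obs 8: x=-3/2 → posterior Normal(183/184, 9/46)
obs 9: x=5/2 → posterior Normal(233/204, 3/17)
obs 10: x=-1/2 → posterior Normal(223/224, 9/56)

223/224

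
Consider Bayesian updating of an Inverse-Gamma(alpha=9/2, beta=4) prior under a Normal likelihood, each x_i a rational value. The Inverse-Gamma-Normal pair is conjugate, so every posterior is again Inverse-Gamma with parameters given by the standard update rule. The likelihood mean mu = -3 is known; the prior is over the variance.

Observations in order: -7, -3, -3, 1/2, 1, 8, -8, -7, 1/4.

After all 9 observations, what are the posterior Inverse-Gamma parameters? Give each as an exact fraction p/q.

obs 1: x=-7 → posterior Inverse-Gamma(5, 12)
obs 2: x=-3 → posterior Inverse-Gamma(11/2, 12)
obs 3: x=-3 → posterior Inverse-Gamma(6, 12)
obs 4: x=1/2 → posterior Inverse-Gamma(13/2, 145/8)
obs 5: x=1 → posterior Inverse-Gamma(7, 209/8)
obs 6: x=8 → posterior Inverse-Gamma(15/2, 693/8)
obs 7: x=-8 → posterior Inverse-Gamma(8, 793/8)
obs 8: x=-7 → posterior Inverse-Gamma(17/2, 857/8)
obs 9: x=1/4 → posterior Inverse-Gamma(9, 3597/32)

alpha=9, beta=3597/32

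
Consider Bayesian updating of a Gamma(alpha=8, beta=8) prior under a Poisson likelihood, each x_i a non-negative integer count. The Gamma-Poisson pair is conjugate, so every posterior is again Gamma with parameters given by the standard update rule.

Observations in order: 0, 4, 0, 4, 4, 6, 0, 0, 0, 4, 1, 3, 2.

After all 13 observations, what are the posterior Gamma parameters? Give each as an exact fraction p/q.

obs 1: x=0 → posterior Gamma(8, 9)
obs 2: x=4 → posterior Gamma(12, 10)
obs 3: x=0 → posterior Gamma(12, 11)
obs 4: x=4 → posterior Gamma(16, 12)
obs 5: x=4 → posterior Gamma(20, 13)
obs 6: x=6 → posterior Gamma(26, 14)
obs 7: x=0 → posterior Gamma(26, 15)
obs 8: x=0 → posterior Gamma(26, 16)
obs 9: x=0 → posterior Gamma(26, 17)
obs 10: x=4 → posterior Gamma(30, 18)
obs 11: x=1 → posterior Gamma(31, 19)
obs 12: x=3 → posterior Gamma(34, 20)
obs 13: x=2 → posterior Gamma(36, 21)

alpha=36, beta=21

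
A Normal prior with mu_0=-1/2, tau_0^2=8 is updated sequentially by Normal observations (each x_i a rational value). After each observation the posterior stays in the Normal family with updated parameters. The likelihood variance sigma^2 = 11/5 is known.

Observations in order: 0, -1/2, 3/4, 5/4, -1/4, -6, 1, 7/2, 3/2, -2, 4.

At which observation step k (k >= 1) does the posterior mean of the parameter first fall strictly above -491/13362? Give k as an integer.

obs 1: x=0 → posterior Normal(-11/102, 88/51)
obs 2: x=-1/2 → posterior Normal(-51/182, 88/91)
obs 3: x=3/4 → posterior Normal(9/262, 88/131)
obs 4: x=5/4 → posterior Normal(109/342, 88/171)
obs 5: x=-1/4 → posterior Normal(89/422, 88/211)
obs 6: x=-6 → posterior Normal(-391/502, 88/251)
obs 7: x=1 → posterior Normal(-311/582, 88/291)
obs 8: x=7/2 → posterior Normal(-31/662, 88/331)
obs 9: x=3/2 → posterior Normal(89/742, 88/371)
obs 10: x=-2 → posterior Normal(-71/822, 88/411)
obs 11: x=4 → posterior Normal(249/902, 8/41)

k = 3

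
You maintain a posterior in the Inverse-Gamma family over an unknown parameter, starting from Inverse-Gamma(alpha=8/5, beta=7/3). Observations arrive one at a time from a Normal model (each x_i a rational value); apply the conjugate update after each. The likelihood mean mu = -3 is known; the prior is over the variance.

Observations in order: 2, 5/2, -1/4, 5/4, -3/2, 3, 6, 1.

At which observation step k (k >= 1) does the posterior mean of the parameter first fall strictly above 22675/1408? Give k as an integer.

k = 2

obs 1: x=2 → posterior Inverse-Gamma(21/10, 89/6)
obs 2: x=5/2 → posterior Inverse-Gamma(13/5, 719/24)
obs 3: x=-1/4 → posterior Inverse-Gamma(31/10, 3239/96)
obs 4: x=5/4 → posterior Inverse-Gamma(18/5, 2053/48)
obs 5: x=-3/2 → posterior Inverse-Gamma(41/10, 2107/48)
obs 6: x=3 → posterior Inverse-Gamma(23/5, 2971/48)
obs 7: x=6 → posterior Inverse-Gamma(51/10, 4915/48)
obs 8: x=1 → posterior Inverse-Gamma(28/5, 5299/48)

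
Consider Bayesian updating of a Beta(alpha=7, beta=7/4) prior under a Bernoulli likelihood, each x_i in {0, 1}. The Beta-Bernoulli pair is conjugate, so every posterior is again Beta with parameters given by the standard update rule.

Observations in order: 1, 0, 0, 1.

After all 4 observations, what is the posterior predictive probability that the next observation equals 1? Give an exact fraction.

obs 1: x=1 → posterior Beta(8, 7/4)
obs 2: x=0 → posterior Beta(8, 11/4)
obs 3: x=0 → posterior Beta(8, 15/4)
obs 4: x=1 → posterior Beta(9, 15/4)

12/17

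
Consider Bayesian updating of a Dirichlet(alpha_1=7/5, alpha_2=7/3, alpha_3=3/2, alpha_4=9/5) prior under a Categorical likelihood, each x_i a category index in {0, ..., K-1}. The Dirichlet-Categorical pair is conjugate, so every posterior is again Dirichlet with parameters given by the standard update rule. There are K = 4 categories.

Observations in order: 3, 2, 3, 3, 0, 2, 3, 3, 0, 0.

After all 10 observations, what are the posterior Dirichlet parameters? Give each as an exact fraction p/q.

alpha_1=22/5, alpha_2=7/3, alpha_3=7/2, alpha_4=34/5

obs 1: x=3 → posterior Dirichlet(7/5, 7/3, 3/2, 14/5)
obs 2: x=2 → posterior Dirichlet(7/5, 7/3, 5/2, 14/5)
obs 3: x=3 → posterior Dirichlet(7/5, 7/3, 5/2, 19/5)
obs 4: x=3 → posterior Dirichlet(7/5, 7/3, 5/2, 24/5)
obs 5: x=0 → posterior Dirichlet(12/5, 7/3, 5/2, 24/5)
obs 6: x=2 → posterior Dirichlet(12/5, 7/3, 7/2, 24/5)
obs 7: x=3 → posterior Dirichlet(12/5, 7/3, 7/2, 29/5)
obs 8: x=3 → posterior Dirichlet(12/5, 7/3, 7/2, 34/5)
obs 9: x=0 → posterior Dirichlet(17/5, 7/3, 7/2, 34/5)
obs 10: x=0 → posterior Dirichlet(22/5, 7/3, 7/2, 34/5)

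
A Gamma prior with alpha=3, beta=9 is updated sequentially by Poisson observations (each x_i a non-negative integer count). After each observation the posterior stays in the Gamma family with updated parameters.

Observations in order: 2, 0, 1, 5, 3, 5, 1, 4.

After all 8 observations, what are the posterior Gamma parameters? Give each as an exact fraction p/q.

alpha=24, beta=17

obs 1: x=2 → posterior Gamma(5, 10)
obs 2: x=0 → posterior Gamma(5, 11)
obs 3: x=1 → posterior Gamma(6, 12)
obs 4: x=5 → posterior Gamma(11, 13)
obs 5: x=3 → posterior Gamma(14, 14)
obs 6: x=5 → posterior Gamma(19, 15)
obs 7: x=1 → posterior Gamma(20, 16)
obs 8: x=4 → posterior Gamma(24, 17)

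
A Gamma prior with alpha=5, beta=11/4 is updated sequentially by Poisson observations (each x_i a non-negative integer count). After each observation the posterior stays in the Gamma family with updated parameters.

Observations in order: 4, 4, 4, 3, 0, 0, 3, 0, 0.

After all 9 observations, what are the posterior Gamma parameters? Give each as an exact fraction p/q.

obs 1: x=4 → posterior Gamma(9, 15/4)
obs 2: x=4 → posterior Gamma(13, 19/4)
obs 3: x=4 → posterior Gamma(17, 23/4)
obs 4: x=3 → posterior Gamma(20, 27/4)
obs 5: x=0 → posterior Gamma(20, 31/4)
obs 6: x=0 → posterior Gamma(20, 35/4)
obs 7: x=3 → posterior Gamma(23, 39/4)
obs 8: x=0 → posterior Gamma(23, 43/4)
obs 9: x=0 → posterior Gamma(23, 47/4)

alpha=23, beta=47/4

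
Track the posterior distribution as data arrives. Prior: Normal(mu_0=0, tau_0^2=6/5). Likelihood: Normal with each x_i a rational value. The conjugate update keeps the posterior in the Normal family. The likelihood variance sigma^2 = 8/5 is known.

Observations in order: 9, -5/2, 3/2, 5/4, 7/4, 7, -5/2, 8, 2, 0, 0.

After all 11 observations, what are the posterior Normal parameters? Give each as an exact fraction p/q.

obs 1: x=9 → posterior Normal(27/7, 24/35)
obs 2: x=-5/2 → posterior Normal(39/20, 12/25)
obs 3: x=3/2 → posterior Normal(24/13, 24/65)
obs 4: x=5/4 → posterior Normal(111/64, 3/10)
obs 5: x=7/4 → posterior Normal(33/19, 24/95)
obs 6: x=7 → posterior Normal(27/11, 12/55)
obs 7: x=-5/2 → posterior Normal(93/50, 24/125)
obs 8: x=8 → posterior Normal(141/56, 6/35)
obs 9: x=2 → posterior Normal(153/62, 24/155)
obs 10: x=0 → posterior Normal(9/4, 12/85)
obs 11: x=0 → posterior Normal(153/74, 24/185)

mu_0=153/74, tau_0^2=24/185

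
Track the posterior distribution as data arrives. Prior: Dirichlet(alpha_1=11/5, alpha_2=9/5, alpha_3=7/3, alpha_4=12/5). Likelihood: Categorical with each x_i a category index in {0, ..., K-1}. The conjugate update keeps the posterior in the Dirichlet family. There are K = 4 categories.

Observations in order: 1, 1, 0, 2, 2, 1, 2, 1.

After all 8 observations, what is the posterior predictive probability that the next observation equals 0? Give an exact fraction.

48/251

obs 1: x=1 → posterior Dirichlet(11/5, 14/5, 7/3, 12/5)
obs 2: x=1 → posterior Dirichlet(11/5, 19/5, 7/3, 12/5)
obs 3: x=0 → posterior Dirichlet(16/5, 19/5, 7/3, 12/5)
obs 4: x=2 → posterior Dirichlet(16/5, 19/5, 10/3, 12/5)
obs 5: x=2 → posterior Dirichlet(16/5, 19/5, 13/3, 12/5)
obs 6: x=1 → posterior Dirichlet(16/5, 24/5, 13/3, 12/5)
obs 7: x=2 → posterior Dirichlet(16/5, 24/5, 16/3, 12/5)
obs 8: x=1 → posterior Dirichlet(16/5, 29/5, 16/3, 12/5)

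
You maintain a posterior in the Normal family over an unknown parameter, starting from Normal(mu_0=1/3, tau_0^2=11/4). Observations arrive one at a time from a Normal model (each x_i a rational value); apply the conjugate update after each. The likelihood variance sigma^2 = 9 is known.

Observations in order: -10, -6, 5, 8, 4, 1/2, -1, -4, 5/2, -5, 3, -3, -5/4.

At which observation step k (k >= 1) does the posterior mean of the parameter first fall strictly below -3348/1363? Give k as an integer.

obs 1: x=-10 → posterior Normal(-98/47, 99/47)
obs 2: x=-6 → posterior Normal(-82/29, 99/58)
obs 3: x=5 → posterior Normal(-109/69, 33/23)
obs 4: x=8 → posterior Normal(-21/80, 99/80)
obs 5: x=4 → posterior Normal(23/91, 99/91)
obs 6: x=1/2 → posterior Normal(19/68, 33/34)
obs 7: x=-1 → posterior Normal(35/226, 99/113)
obs 8: x=-4 → posterior Normal(-53/248, 99/124)
obs 9: x=5/2 → posterior Normal(1/135, 11/15)
obs 10: x=-5 → posterior Normal(-27/73, 99/146)
obs 11: x=3 → posterior Normal(-21/157, 99/157)
obs 12: x=-3 → posterior Normal(-9/28, 33/56)
obs 13: x=-5/4 → posterior Normal(-271/716, 99/179)

k = 2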